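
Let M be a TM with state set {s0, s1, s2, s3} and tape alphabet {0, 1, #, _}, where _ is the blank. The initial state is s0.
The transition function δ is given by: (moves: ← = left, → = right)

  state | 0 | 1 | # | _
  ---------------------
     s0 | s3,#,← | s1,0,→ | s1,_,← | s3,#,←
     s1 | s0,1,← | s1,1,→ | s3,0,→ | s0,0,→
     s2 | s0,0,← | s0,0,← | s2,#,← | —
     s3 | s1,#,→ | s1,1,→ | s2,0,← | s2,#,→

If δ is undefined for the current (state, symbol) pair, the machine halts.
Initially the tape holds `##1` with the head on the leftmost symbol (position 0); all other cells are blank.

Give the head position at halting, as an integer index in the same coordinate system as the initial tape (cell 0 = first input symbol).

state=s0 head=0 tape=___[#]#1____   (s0,#)→(s1,_,←)
state=s1 head=-1 tape=__[_]_#1____   (s1,_)→(s0,0,→)
state=s0 head=0 tape=__0[_]#1____   (s0,_)→(s3,#,←)
state=s3 head=-1 tape=__[0]##1____   (s3,0)→(s1,#,→)
state=s1 head=0 tape=__#[#]#1____   (s1,#)→(s3,0,→)
state=s3 head=1 tape=__#0[#]1____   (s3,#)→(s2,0,←)
state=s2 head=0 tape=__#[0]01____   (s2,0)→(s0,0,←)
state=s0 head=-1 tape=__[#]001____   (s0,#)→(s1,_,←)
state=s1 head=-2 tape=_[_]_001____   (s1,_)→(s0,0,→)
state=s0 head=-1 tape=_0[_]001____   (s0,_)→(s3,#,←)
state=s3 head=-2 tape=_[0]#001____   (s3,0)→(s1,#,→)
state=s1 head=-1 tape=_#[#]001____   (s1,#)→(s3,0,→)
state=s3 head=0 tape=_#0[0]01____   (s3,0)→(s1,#,→)
state=s1 head=1 tape=_#0#[0]1____   (s1,0)→(s0,1,←)
state=s0 head=0 tape=_#0[#]11____   (s0,#)→(s1,_,←)
state=s1 head=-1 tape=_#[0]_11____   (s1,0)→(s0,1,←)
state=s0 head=-2 tape=_[#]1_11____   (s0,#)→(s1,_,←)
state=s1 head=-3 tape=[_]_1_11____   (s1,_)→(s0,0,→)
state=s0 head=-2 tape=0[_]1_11____   (s0,_)→(s3,#,←)
state=s3 head=-3 tape=[0]#1_11____   (s3,0)→(s1,#,→)
state=s1 head=-2 tape=#[#]1_11____   (s1,#)→(s3,0,→)
state=s3 head=-1 tape=#0[1]_11____   (s3,1)→(s1,1,→)
state=s1 head=0 tape=#01[_]11____   (s1,_)→(s0,0,→)
state=s0 head=1 tape=#010[1]1____   (s0,1)→(s1,0,→)
state=s1 head=2 tape=#0100[1]____   (s1,1)→(s1,1,→)
state=s1 head=3 tape=#01001[_]___   (s1,_)→(s0,0,→)
state=s0 head=4 tape=#010010[_]__   (s0,_)→(s3,#,←)
state=s3 head=3 tape=#01001[0]#__   (s3,0)→(s1,#,→)
state=s1 head=4 tape=#01001#[#]__   (s1,#)→(s3,0,→)
state=s3 head=5 tape=#01001#0[_]_   (s3,_)→(s2,#,→)
state=s2 head=6 tape=#01001#0#[_]
At halt the head is at cell 6.

6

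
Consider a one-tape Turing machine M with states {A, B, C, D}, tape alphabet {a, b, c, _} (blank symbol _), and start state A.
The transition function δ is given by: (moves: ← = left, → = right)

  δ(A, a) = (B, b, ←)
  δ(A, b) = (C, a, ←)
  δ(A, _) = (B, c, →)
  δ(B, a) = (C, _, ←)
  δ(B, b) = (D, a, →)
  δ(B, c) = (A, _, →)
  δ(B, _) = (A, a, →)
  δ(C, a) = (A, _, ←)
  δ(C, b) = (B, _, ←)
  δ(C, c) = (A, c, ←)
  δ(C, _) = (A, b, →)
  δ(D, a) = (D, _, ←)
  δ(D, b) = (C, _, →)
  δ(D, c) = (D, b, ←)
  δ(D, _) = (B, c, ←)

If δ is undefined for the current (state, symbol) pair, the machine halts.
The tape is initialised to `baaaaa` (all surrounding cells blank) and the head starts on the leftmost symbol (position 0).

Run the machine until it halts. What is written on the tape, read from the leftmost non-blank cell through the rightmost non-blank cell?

cb_b_baaa

state=A head=0 tape=____[b]aaaaa   (A,b)→(C,a,←)
state=C head=-1 tape=___[_]aaaaaa   (C,_)→(A,b,→)
state=A head=0 tape=___b[a]aaaaa   (A,a)→(B,b,←)
state=B head=-1 tape=___[b]baaaaa   (B,b)→(D,a,→)
state=D head=0 tape=___a[b]aaaaa   (D,b)→(C,_,→)
state=C head=1 tape=___a_[a]aaaa   (C,a)→(A,_,←)
state=A head=0 tape=___a[_]_aaaa   (A,_)→(B,c,→)
state=B head=1 tape=___ac[_]aaaa   (B,_)→(A,a,→)
state=A head=2 tape=___aca[a]aaa   (A,a)→(B,b,←)
state=B head=1 tape=___ac[a]baaa   (B,a)→(C,_,←)
state=C head=0 tape=___a[c]_baaa   (C,c)→(A,c,←)
state=A head=-1 tape=___[a]c_baaa   (A,a)→(B,b,←)
state=B head=-2 tape=__[_]bc_baaa   (B,_)→(A,a,→)
state=A head=-1 tape=__a[b]c_baaa   (A,b)→(C,a,←)
state=C head=-2 tape=__[a]ac_baaa   (C,a)→(A,_,←)
state=A head=-3 tape=_[_]_ac_baaa   (A,_)→(B,c,→)
state=B head=-2 tape=_c[_]ac_baaa   (B,_)→(A,a,→)
state=A head=-1 tape=_ca[a]c_baaa   (A,a)→(B,b,←)
state=B head=-2 tape=_c[a]bc_baaa   (B,a)→(C,_,←)
state=C head=-3 tape=_[c]_bc_baaa   (C,c)→(A,c,←)
state=A head=-4 tape=[_]c_bc_baaa   (A,_)→(B,c,→)
state=B head=-3 tape=c[c]_bc_baaa   (B,c)→(A,_,→)
state=A head=-2 tape=c_[_]bc_baaa   (A,_)→(B,c,→)
state=B head=-1 tape=c_c[b]c_baaa   (B,b)→(D,a,→)
state=D head=0 tape=c_ca[c]_baaa   (D,c)→(D,b,←)
state=D head=-1 tape=c_c[a]b_baaa   (D,a)→(D,_,←)
state=D head=-2 tape=c_[c]_b_baaa   (D,c)→(D,b,←)
state=D head=-3 tape=c[_]b_b_baaa   (D,_)→(B,c,←)
state=B head=-4 tape=[c]cb_b_baaa   (B,c)→(A,_,→)
state=A head=-3 tape=_[c]b_b_baaa
The non-blank tape span at halt is cb_b_baaa.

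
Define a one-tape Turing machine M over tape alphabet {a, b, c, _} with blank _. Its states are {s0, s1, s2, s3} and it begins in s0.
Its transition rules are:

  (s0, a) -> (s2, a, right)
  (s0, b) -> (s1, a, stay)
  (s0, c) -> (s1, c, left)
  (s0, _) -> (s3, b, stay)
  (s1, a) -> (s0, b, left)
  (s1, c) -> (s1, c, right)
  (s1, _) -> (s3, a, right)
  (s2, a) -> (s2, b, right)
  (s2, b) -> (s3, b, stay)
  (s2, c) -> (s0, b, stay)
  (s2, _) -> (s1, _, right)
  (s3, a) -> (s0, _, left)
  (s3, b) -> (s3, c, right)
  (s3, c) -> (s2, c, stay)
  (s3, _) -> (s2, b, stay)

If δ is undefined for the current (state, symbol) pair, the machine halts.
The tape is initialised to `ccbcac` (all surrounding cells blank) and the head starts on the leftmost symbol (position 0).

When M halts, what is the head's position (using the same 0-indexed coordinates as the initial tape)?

state=s0 head=0 tape=__[c]cbcac   (s0,c)→(s1,c,left)
state=s1 head=-1 tape=_[_]ccbcac   (s1,_)→(s3,a,right)
state=s3 head=0 tape=_a[c]cbcac   (s3,c)→(s2,c,stay)
state=s2 head=0 tape=_a[c]cbcac   (s2,c)→(s0,b,stay)
state=s0 head=0 tape=_a[b]cbcac   (s0,b)→(s1,a,stay)
state=s1 head=0 tape=_a[a]cbcac   (s1,a)→(s0,b,left)
state=s0 head=-1 tape=_[a]bcbcac   (s0,a)→(s2,a,right)
state=s2 head=0 tape=_a[b]cbcac   (s2,b)→(s3,b,stay)
state=s3 head=0 tape=_a[b]cbcac   (s3,b)→(s3,c,right)
state=s3 head=1 tape=_ac[c]bcac   (s3,c)→(s2,c,stay)
state=s2 head=1 tape=_ac[c]bcac   (s2,c)→(s0,b,stay)
state=s0 head=1 tape=_ac[b]bcac   (s0,b)→(s1,a,stay)
state=s1 head=1 tape=_ac[a]bcac   (s1,a)→(s0,b,left)
state=s0 head=0 tape=_a[c]bbcac   (s0,c)→(s1,c,left)
state=s1 head=-1 tape=_[a]cbbcac   (s1,a)→(s0,b,left)
state=s0 head=-2 tape=[_]bcbbcac   (s0,_)→(s3,b,stay)
state=s3 head=-2 tape=[b]bcbbcac   (s3,b)→(s3,c,right)
state=s3 head=-1 tape=c[b]cbbcac   (s3,b)→(s3,c,right)
state=s3 head=0 tape=cc[c]bbcac   (s3,c)→(s2,c,stay)
state=s2 head=0 tape=cc[c]bbcac   (s2,c)→(s0,b,stay)
state=s0 head=0 tape=cc[b]bbcac   (s0,b)→(s1,a,stay)
state=s1 head=0 tape=cc[a]bbcac   (s1,a)→(s0,b,left)
state=s0 head=-1 tape=c[c]bbbcac   (s0,c)→(s1,c,left)
state=s1 head=-2 tape=[c]cbbbcac   (s1,c)→(s1,c,right)
state=s1 head=-1 tape=c[c]bbbcac   (s1,c)→(s1,c,right)
state=s1 head=0 tape=cc[b]bbcac
At halt the head is at cell 0.

0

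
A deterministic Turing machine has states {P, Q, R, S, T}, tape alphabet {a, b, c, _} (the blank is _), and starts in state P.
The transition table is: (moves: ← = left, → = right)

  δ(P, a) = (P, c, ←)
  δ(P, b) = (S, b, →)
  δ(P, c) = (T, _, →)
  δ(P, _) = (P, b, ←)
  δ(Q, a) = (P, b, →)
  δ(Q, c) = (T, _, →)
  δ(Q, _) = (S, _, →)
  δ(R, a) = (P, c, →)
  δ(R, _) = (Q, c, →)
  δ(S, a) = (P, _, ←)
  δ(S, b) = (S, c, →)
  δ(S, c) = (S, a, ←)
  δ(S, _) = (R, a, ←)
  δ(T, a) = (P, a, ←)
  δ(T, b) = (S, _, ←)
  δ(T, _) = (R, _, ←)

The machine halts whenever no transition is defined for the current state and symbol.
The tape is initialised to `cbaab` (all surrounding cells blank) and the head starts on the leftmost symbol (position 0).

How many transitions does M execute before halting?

state=P head=0 tape=_[c]baab   (P,c)→(T,_,→)
state=T head=1 tape=__[b]aab   (T,b)→(S,_,←)
state=S head=0 tape=_[_]_aab   (S,_)→(R,a,←)
state=R head=-1 tape=[_]a_aab   (R,_)→(Q,c,→)
state=Q head=0 tape=c[a]_aab   (Q,a)→(P,b,→)
state=P head=1 tape=cb[_]aab   (P,_)→(P,b,←)
state=P head=0 tape=c[b]baab   (P,b)→(S,b,→)
state=S head=1 tape=cb[b]aab   (S,b)→(S,c,→)
state=S head=2 tape=cbc[a]ab   (S,a)→(P,_,←)
state=P head=1 tape=cb[c]_ab   (P,c)→(T,_,→)
state=T head=2 tape=cb_[_]ab   (T,_)→(R,_,←)
state=R head=1 tape=cb[_]_ab   (R,_)→(Q,c,→)
state=Q head=2 tape=cbc[_]ab   (Q,_)→(S,_,→)
state=S head=3 tape=cbc_[a]b   (S,a)→(P,_,←)
state=P head=2 tape=cbc[_]_b   (P,_)→(P,b,←)
state=P head=1 tape=cb[c]b_b   (P,c)→(T,_,→)
state=T head=2 tape=cb_[b]_b   (T,b)→(S,_,←)
state=S head=1 tape=cb[_]__b   (S,_)→(R,a,←)
state=R head=0 tape=c[b]a__b
M halts after 18 transitions.

18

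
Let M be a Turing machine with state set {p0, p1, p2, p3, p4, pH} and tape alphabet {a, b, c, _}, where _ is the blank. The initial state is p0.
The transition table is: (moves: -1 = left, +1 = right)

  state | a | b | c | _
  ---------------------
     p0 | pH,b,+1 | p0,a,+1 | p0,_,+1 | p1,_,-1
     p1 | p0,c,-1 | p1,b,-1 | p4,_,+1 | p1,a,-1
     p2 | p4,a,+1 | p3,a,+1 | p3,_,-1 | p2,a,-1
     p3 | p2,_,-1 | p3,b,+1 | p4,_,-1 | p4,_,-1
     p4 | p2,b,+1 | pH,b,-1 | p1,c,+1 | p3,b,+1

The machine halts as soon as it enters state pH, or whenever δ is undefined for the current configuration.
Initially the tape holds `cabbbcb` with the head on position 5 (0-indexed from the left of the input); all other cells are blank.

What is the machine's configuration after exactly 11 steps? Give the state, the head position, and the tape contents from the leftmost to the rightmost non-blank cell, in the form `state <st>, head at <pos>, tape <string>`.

state p0, head at 2, tape bbb_c

p0 | cabbb[c]b_   read c → write _, move +1, go to p0
p0 | cabbb_[b]_   read b → write a, move +1, go to p0
p0 | cabbb_a[_]   read _ → write _, move -1, go to p1
p1 | cabbb_[a]_   read a → write c, move -1, go to p0
p0 | cabbb[_]c_   read _ → write _, move -1, go to p1
p1 | cabb[b]_c_   read b → write b, move -1, go to p1
p1 | cab[b]b_c_   read b → write b, move -1, go to p1
p1 | ca[b]bb_c_   read b → write b, move -1, go to p1
p1 | c[a]bbb_c_   read a → write c, move -1, go to p0
p0 | [c]cbbb_c_   read c → write _, move +1, go to p0
p0 | _[c]bbb_c_   read c → write _, move +1, go to p0
p0 | __[b]bb_c_
After 11 steps: state p0, head at 2, tape bbb_c.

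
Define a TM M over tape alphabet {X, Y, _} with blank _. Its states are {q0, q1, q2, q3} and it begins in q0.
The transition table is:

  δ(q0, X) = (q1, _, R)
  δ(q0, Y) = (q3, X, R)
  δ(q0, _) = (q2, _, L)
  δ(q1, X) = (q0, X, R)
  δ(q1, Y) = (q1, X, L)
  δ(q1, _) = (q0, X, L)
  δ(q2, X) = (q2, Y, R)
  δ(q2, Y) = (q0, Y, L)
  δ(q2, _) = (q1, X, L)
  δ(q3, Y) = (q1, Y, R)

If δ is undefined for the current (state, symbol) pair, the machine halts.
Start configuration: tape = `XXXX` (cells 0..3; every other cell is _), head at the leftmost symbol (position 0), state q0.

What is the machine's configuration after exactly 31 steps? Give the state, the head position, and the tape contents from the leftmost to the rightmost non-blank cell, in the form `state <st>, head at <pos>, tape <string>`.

q0 | [X]XXX____   read X → write _, move R, go to q1
q1 | _[X]XX____   read X → write X, move R, go to q0
q0 | _X[X]X____   read X → write _, move R, go to q1
q1 | _X_[X]____   read X → write X, move R, go to q0
q0 | _X_X[_]___   read _ → write _, move L, go to q2
q2 | _X_[X]____   read X → write Y, move R, go to q2
q2 | _X_Y[_]___   read _ → write X, move L, go to q1
q1 | _X_[Y]X___   read Y → write X, move L, go to q1
q1 | _X[_]XX___   read _ → write X, move L, go to q0
q0 | _[X]XXX___   read X → write _, move R, go to q1
q1 | __[X]XX___   read X → write X, move R, go to q0
q0 | __X[X]X___   read X → write _, move R, go to q1
q1 | __X_[X]___   read X → write X, move R, go to q0
q0 | __X_X[_]__   read _ → write _, move L, go to q2
q2 | __X_[X]___   read X → write Y, move R, go to q2
q2 | __X_Y[_]__   read _ → write X, move L, go to q1
q1 | __X_[Y]X__   read Y → write X, move L, go to q1
q1 | __X[_]XX__   read _ → write X, move L, go to q0
q0 | __[X]XXX__   read X → write _, move R, go to q1
q1 | ___[X]XX__   read X → write X, move R, go to q0
q0 | ___X[X]X__   read X → write _, move R, go to q1
q1 | ___X_[X]__   read X → write X, move R, go to q0
q0 | ___X_X[_]_   read _ → write _, move L, go to q2
q2 | ___X_[X]__   read X → write Y, move R, go to q2
q2 | ___X_Y[_]_   read _ → write X, move L, go to q1
q1 | ___X_[Y]X_   read Y → write X, move L, go to q1
q1 | ___X[_]XX_   read _ → write X, move L, go to q0
q0 | ___[X]XXX_   read X → write _, move R, go to q1
q1 | ____[X]XX_   read X → write X, move R, go to q0
q0 | ____X[X]X_   read X → write _, move R, go to q1
q1 | ____X_[X]_   read X → write X, move R, go to q0
q0 | ____X_X[_]
After 31 steps: state q0, head at 7, tape X_X.

state q0, head at 7, tape X_X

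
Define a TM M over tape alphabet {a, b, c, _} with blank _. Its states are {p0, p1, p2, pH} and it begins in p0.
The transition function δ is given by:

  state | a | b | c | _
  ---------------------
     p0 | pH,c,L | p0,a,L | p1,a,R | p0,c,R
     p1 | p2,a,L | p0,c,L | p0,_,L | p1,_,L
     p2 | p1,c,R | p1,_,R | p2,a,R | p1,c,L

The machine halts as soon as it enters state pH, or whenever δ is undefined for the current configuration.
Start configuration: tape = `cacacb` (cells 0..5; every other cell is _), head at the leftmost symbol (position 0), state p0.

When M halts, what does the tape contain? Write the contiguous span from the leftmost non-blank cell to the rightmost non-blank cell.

p0 | _[c]acacb   read c → write a, move R, go to p1
p1 | _a[a]cacb   read a → write a, move L, go to p2
p2 | _[a]acacb   read a → write c, move R, go to p1
p1 | _c[a]cacb   read a → write a, move L, go to p2
p2 | _[c]acacb   read c → write a, move R, go to p2
p2 | _a[a]cacb   read a → write c, move R, go to p1
p1 | _ac[c]acb   read c → write _, move L, go to p0
p0 | _a[c]_acb   read c → write a, move R, go to p1
p1 | _aa[_]acb   read _ → write _, move L, go to p1
p1 | _a[a]_acb   read a → write a, move L, go to p2
p2 | _[a]a_acb   read a → write c, move R, go to p1
p1 | _c[a]_acb   read a → write a, move L, go to p2
p2 | _[c]a_acb   read c → write a, move R, go to p2
p2 | _a[a]_acb   read a → write c, move R, go to p1
p1 | _ac[_]acb   read _ → write _, move L, go to p1
p1 | _a[c]_acb   read c → write _, move L, go to p0
p0 | _[a]__acb   read a → write c, move L, go to pH
pH | [_]c__acb
The non-blank tape span at halt is c__acb.

c__acb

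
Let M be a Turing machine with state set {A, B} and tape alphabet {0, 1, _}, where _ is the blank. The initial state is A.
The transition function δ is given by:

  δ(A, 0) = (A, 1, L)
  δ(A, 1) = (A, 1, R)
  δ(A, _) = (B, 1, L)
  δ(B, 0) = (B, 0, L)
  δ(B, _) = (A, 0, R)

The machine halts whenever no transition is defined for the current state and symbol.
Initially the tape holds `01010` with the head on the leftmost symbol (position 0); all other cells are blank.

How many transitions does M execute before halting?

14

state=A head=0 tape=__[0]1010_   (A,0)→(A,1,L)
state=A head=-1 tape=_[_]11010_   (A,_)→(B,1,L)
state=B head=-2 tape=[_]111010_   (B,_)→(A,0,R)
state=A head=-1 tape=0[1]11010_   (A,1)→(A,1,R)
state=A head=0 tape=01[1]1010_   (A,1)→(A,1,R)
state=A head=1 tape=011[1]010_   (A,1)→(A,1,R)
state=A head=2 tape=0111[0]10_   (A,0)→(A,1,L)
state=A head=1 tape=011[1]110_   (A,1)→(A,1,R)
state=A head=2 tape=0111[1]10_   (A,1)→(A,1,R)
state=A head=3 tape=01111[1]0_   (A,1)→(A,1,R)
state=A head=4 tape=011111[0]_   (A,0)→(A,1,L)
state=A head=3 tape=01111[1]1_   (A,1)→(A,1,R)
state=A head=4 tape=011111[1]_   (A,1)→(A,1,R)
state=A head=5 tape=0111111[_]   (A,_)→(B,1,L)
state=B head=4 tape=011111[1]1
M halts after 14 transitions.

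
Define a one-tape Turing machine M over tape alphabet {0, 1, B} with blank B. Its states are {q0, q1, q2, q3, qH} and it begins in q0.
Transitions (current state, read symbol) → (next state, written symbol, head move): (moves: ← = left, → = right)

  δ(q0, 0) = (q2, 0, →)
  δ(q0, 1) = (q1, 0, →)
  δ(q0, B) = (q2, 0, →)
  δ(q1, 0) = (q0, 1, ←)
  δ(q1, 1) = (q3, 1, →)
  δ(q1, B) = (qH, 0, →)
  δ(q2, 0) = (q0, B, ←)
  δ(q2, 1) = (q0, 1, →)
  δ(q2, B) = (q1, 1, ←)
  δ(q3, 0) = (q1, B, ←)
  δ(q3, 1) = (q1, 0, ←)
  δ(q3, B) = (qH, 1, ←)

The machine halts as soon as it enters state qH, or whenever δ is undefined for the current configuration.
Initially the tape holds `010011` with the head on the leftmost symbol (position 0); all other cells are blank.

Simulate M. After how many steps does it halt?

q0 | [0]10011   read 0 → write 0, move →, go to q2
q2 | 0[1]0011   read 1 → write 1, move →, go to q0
q0 | 01[0]011   read 0 → write 0, move →, go to q2
q2 | 010[0]11   read 0 → write B, move ←, go to q0
q0 | 01[0]B11   read 0 → write 0, move →, go to q2
q2 | 010[B]11   read B → write 1, move ←, go to q1
q1 | 01[0]111   read 0 → write 1, move ←, go to q0
q0 | 0[1]1111   read 1 → write 0, move →, go to q1
q1 | 00[1]111   read 1 → write 1, move →, go to q3
q3 | 001[1]11   read 1 → write 0, move ←, go to q1
q1 | 00[1]011   read 1 → write 1, move →, go to q3
q3 | 001[0]11   read 0 → write B, move ←, go to q1
q1 | 00[1]B11   read 1 → write 1, move →, go to q3
q3 | 001[B]11   read B → write 1, move ←, go to qH
qH | 00[1]111
M halts after 14 transitions.

14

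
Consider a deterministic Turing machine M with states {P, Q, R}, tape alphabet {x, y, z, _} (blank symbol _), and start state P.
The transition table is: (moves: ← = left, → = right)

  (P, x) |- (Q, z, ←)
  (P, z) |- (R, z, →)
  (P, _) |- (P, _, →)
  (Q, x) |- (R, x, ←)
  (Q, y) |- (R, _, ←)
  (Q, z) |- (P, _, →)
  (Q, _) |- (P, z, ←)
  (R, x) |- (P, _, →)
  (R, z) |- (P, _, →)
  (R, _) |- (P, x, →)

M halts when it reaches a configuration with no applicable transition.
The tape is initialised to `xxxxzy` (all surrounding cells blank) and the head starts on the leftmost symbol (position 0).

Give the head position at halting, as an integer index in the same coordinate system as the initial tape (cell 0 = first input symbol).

P | __[x]xxxzy   read x → write z, move ←, go to Q
Q | _[_]zxxxzy   read _ → write z, move ←, go to P
P | [_]zzxxxzy   read _ → write _, move →, go to P
P | _[z]zxxxzy   read z → write z, move →, go to R
R | _z[z]xxxzy   read z → write _, move →, go to P
P | _z_[x]xxzy   read x → write z, move ←, go to Q
Q | _z[_]zxxzy   read _ → write z, move ←, go to P
P | _[z]zzxxzy   read z → write z, move →, go to R
R | _z[z]zxxzy   read z → write _, move →, go to P
P | _z_[z]xxzy   read z → write z, move →, go to R
R | _z_z[x]xzy   read x → write _, move →, go to P
P | _z_z_[x]zy   read x → write z, move ←, go to Q
Q | _z_z[_]zzy   read _ → write z, move ←, go to P
P | _z_[z]zzzy   read z → write z, move →, go to R
R | _z_z[z]zzy   read z → write _, move →, go to P
P | _z_z_[z]zy   read z → write z, move →, go to R
R | _z_z_z[z]y   read z → write _, move →, go to P
P | _z_z_z_[y]
At halt the head is at cell 5.

5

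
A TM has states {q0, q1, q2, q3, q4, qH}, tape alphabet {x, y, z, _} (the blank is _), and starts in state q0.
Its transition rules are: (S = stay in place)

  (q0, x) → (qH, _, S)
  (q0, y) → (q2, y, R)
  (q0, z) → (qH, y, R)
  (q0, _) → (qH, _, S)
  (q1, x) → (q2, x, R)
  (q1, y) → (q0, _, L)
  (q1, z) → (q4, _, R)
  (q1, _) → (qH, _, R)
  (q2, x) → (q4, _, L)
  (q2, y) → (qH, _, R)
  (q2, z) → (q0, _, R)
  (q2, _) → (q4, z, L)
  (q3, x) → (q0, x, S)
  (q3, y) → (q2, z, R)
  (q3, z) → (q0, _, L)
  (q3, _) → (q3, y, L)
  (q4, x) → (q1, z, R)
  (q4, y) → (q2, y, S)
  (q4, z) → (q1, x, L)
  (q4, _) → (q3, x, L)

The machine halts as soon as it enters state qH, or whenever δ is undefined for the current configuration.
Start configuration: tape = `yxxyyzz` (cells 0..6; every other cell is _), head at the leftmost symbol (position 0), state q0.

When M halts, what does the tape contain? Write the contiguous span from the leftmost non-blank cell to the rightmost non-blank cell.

xyyzz

q0 | [y]xxyyzz   read y → write y, move R, go to q2
q2 | y[x]xyyzz   read x → write _, move L, go to q4
q4 | [y]_xyyzz   read y → write y, move S, go to q2
q2 | [y]_xyyzz   read y → write _, move R, go to qH
qH | _[_]xyyzz
The non-blank tape span at halt is xyyzz.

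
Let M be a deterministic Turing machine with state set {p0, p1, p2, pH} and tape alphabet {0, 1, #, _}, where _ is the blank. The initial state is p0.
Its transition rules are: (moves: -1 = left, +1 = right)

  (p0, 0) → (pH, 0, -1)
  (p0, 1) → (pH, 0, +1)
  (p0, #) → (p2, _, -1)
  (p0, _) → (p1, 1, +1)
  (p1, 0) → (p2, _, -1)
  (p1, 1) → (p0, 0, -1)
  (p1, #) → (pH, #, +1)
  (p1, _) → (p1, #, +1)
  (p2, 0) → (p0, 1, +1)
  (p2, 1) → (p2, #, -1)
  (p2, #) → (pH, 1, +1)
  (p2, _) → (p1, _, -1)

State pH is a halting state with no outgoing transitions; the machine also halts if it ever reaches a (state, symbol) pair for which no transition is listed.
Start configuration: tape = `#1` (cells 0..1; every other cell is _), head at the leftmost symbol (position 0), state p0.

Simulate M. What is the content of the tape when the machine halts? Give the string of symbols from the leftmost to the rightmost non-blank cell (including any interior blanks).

p0 | __[#]1   read # → write _, move -1, go to p2
p2 | _[_]_1   read _ → write _, move -1, go to p1
p1 | [_]__1   read _ → write #, move +1, go to p1
p1 | #[_]_1   read _ → write #, move +1, go to p1
p1 | ##[_]1   read _ → write #, move +1, go to p1
p1 | ###[1]   read 1 → write 0, move -1, go to p0
p0 | ##[#]0   read # → write _, move -1, go to p2
p2 | #[#]_0   read # → write 1, move +1, go to pH
pH | #1[_]0
The non-blank tape span at halt is #1_0.

#1_0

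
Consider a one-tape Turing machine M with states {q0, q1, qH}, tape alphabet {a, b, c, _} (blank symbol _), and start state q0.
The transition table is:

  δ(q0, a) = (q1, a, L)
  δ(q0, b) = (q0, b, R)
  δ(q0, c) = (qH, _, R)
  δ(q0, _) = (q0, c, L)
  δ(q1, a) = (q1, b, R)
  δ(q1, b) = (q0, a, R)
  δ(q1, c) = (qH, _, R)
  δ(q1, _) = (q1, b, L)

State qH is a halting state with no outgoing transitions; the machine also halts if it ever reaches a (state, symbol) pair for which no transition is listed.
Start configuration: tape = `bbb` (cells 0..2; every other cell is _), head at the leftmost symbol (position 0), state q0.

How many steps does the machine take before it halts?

q0 | [b]bb__   read b → write b, move R, go to q0
q0 | b[b]b__   read b → write b, move R, go to q0
q0 | bb[b]__   read b → write b, move R, go to q0
q0 | bbb[_]_   read _ → write c, move L, go to q0
q0 | bb[b]c_   read b → write b, move R, go to q0
q0 | bbb[c]_   read c → write _, move R, go to qH
qH | bbb_[_]
M halts after 6 transitions.

6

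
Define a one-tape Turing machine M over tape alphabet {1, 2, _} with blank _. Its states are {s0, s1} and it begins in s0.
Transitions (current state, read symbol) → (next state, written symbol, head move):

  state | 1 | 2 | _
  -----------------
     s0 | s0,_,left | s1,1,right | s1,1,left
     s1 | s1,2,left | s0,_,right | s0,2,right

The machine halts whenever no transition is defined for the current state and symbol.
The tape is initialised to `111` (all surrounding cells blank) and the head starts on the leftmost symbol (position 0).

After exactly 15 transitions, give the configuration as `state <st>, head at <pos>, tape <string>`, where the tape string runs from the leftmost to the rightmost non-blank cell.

state=s0 head=0 tape=___[1]11   (s0,1)→(s0,_,left)
state=s0 head=-1 tape=__[_]_11   (s0,_)→(s1,1,left)
state=s1 head=-2 tape=_[_]1_11   (s1,_)→(s0,2,right)
state=s0 head=-1 tape=_2[1]_11   (s0,1)→(s0,_,left)
state=s0 head=-2 tape=_[2]__11   (s0,2)→(s1,1,right)
state=s1 head=-1 tape=_1[_]_11   (s1,_)→(s0,2,right)
state=s0 head=0 tape=_12[_]11   (s0,_)→(s1,1,left)
state=s1 head=-1 tape=_1[2]111   (s1,2)→(s0,_,right)
state=s0 head=0 tape=_1_[1]11   (s0,1)→(s0,_,left)
state=s0 head=-1 tape=_1[_]_11   (s0,_)→(s1,1,left)
state=s1 head=-2 tape=_[1]1_11   (s1,1)→(s1,2,left)
state=s1 head=-3 tape=[_]21_11   (s1,_)→(s0,2,right)
state=s0 head=-2 tape=2[2]1_11   (s0,2)→(s1,1,right)
state=s1 head=-1 tape=21[1]_11   (s1,1)→(s1,2,left)
state=s1 head=-2 tape=2[1]2_11   (s1,1)→(s1,2,left)
state=s1 head=-3 tape=[2]22_11
After 15 steps: state s1, head at -3, tape 222_11.

state s1, head at -3, tape 222_11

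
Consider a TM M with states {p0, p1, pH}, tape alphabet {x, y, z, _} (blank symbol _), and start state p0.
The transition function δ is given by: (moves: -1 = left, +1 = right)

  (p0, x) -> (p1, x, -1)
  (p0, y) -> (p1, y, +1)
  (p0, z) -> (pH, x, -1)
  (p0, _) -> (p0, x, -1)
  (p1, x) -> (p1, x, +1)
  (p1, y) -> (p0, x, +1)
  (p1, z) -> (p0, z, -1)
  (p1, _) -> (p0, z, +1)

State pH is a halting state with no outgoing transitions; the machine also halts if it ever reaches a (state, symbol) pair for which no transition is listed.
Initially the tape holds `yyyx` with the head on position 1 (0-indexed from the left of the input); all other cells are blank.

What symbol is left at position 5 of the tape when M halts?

state=p0 head=1 tape=y[y]yx__   (p0,y)→(p1,y,+1)
state=p1 head=2 tape=yy[y]x__   (p1,y)→(p0,x,+1)
state=p0 head=3 tape=yyx[x]__   (p0,x)→(p1,x,-1)
state=p1 head=2 tape=yy[x]x__   (p1,x)→(p1,x,+1)
state=p1 head=3 tape=yyx[x]__   (p1,x)→(p1,x,+1)
state=p1 head=4 tape=yyxx[_]_   (p1,_)→(p0,z,+1)
state=p0 head=5 tape=yyxxz[_]   (p0,_)→(p0,x,-1)
state=p0 head=4 tape=yyxx[z]x   (p0,z)→(pH,x,-1)
state=pH head=3 tape=yyx[x]xx
Cell 5 holds x when M halts.

x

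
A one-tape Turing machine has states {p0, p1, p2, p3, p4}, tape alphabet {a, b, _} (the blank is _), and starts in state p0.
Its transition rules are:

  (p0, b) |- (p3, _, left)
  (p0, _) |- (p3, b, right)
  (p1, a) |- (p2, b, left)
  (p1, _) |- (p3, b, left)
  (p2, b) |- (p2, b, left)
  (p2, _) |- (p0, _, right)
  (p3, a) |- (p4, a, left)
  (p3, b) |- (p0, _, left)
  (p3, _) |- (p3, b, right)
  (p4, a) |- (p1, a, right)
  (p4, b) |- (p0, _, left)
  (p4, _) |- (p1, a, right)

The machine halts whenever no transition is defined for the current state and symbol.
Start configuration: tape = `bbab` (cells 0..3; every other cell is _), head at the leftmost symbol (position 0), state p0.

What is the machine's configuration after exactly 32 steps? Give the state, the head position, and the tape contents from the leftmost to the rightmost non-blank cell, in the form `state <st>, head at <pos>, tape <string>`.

p0 | ____[b]bab   read b → write _, move left, go to p3
p3 | ___[_]_bab   read _ → write b, move right, go to p3
p3 | ___b[_]bab   read _ → write b, move right, go to p3
p3 | ___bb[b]ab   read b → write _, move left, go to p0
p0 | ___b[b]_ab   read b → write _, move left, go to p3
p3 | ___[b]__ab   read b → write _, move left, go to p0
p0 | __[_]___ab   read _ → write b, move right, go to p3
p3 | __b[_]__ab   read _ → write b, move right, go to p3
p3 | __bb[_]_ab   read _ → write b, move right, go to p3
p3 | __bbb[_]ab   read _ → write b, move right, go to p3
p3 | __bbbb[a]b   read a → write a, move left, go to p4
p4 | __bbb[b]ab   read b → write _, move left, go to p0
p0 | __bb[b]_ab   read b → write _, move left, go to p3
p3 | __b[b]__ab   read b → write _, move left, go to p0
p0 | __[b]___ab   read b → write _, move left, go to p3
p3 | _[_]____ab   read _ → write b, move right, go to p3
p3 | _b[_]___ab   read _ → write b, move right, go to p3
p3 | _bb[_]__ab   read _ → write b, move right, go to p3
p3 | _bbb[_]_ab   read _ → write b, move right, go to p3
p3 | _bbbb[_]ab   read _ → write b, move right, go to p3
p3 | _bbbbb[a]b   read a → write a, move left, go to p4
p4 | _bbbb[b]ab   read b → write _, move left, go to p0
p0 | _bbb[b]_ab   read b → write _, move left, go to p3
p3 | _bb[b]__ab   read b → write _, move left, go to p0
p0 | _b[b]___ab   read b → write _, move left, go to p3
p3 | _[b]____ab   read b → write _, move left, go to p0
p0 | [_]_____ab   read _ → write b, move right, go to p3
p3 | b[_]____ab   read _ → write b, move right, go to p3
p3 | bb[_]___ab   read _ → write b, move right, go to p3
p3 | bbb[_]__ab   read _ → write b, move right, go to p3
p3 | bbbb[_]_ab   read _ → write b, move right, go to p3
p3 | bbbbb[_]ab   read _ → write b, move right, go to p3
p3 | bbbbbb[a]b
After 32 steps: state p3, head at 2, tape bbbbbbab.

state p3, head at 2, tape bbbbbbab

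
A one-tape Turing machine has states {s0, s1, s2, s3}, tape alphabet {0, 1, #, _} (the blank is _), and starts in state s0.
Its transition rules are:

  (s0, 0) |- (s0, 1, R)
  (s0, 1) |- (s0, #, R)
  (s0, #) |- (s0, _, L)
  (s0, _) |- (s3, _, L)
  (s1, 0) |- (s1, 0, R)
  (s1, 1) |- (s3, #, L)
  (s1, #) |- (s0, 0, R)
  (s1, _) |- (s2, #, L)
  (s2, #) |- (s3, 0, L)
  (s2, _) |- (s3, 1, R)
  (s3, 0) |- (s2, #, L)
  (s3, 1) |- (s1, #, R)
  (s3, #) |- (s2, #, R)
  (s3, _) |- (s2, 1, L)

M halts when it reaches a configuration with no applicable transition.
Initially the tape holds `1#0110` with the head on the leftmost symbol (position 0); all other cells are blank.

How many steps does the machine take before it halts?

s0 | ___[1]#0110   read 1 → write #, move R, go to s0
s0 | ___#[#]0110   read # → write _, move L, go to s0
s0 | ___[#]_0110   read # → write _, move L, go to s0
s0 | __[_]__0110   read _ → write _, move L, go to s3
s3 | _[_]___0110   read _ → write 1, move L, go to s2
s2 | [_]1___0110   read _ → write 1, move R, go to s3
s3 | 1[1]___0110   read 1 → write #, move R, go to s1
s1 | 1#[_]__0110   read _ → write #, move L, go to s2
s2 | 1[#]#__0110   read # → write 0, move L, go to s3
s3 | [1]0#__0110   read 1 → write #, move R, go to s1
s1 | #[0]#__0110   read 0 → write 0, move R, go to s1
s1 | #0[#]__0110   read # → write 0, move R, go to s0
s0 | #00[_]_0110   read _ → write _, move L, go to s3
s3 | #0[0]__0110   read 0 → write #, move L, go to s2
s2 | #[0]#__0110
M halts after 14 transitions.

14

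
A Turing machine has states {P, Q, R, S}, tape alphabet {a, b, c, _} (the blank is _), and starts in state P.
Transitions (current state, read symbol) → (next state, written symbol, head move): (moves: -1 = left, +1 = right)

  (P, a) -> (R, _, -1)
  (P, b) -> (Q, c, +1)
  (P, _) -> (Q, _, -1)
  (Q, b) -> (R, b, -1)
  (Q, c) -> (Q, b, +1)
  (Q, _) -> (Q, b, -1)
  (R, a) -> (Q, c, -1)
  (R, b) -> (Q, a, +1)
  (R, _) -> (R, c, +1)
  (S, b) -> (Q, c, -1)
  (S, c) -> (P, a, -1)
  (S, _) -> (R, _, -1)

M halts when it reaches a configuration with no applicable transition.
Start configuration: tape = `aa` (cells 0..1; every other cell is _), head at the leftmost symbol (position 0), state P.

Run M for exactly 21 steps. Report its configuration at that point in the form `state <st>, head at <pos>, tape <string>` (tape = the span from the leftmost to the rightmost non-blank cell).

state Q, head at 1, tape cabbb

state=P head=0 tape=__[a]a_   (P,a)→(R,_,-1)
state=R head=-1 tape=_[_]_a_   (R,_)→(R,c,+1)
state=R head=0 tape=_c[_]a_   (R,_)→(R,c,+1)
state=R head=1 tape=_cc[a]_   (R,a)→(Q,c,-1)
state=Q head=0 tape=_c[c]c_   (Q,c)→(Q,b,+1)
state=Q head=1 tape=_cb[c]_   (Q,c)→(Q,b,+1)
state=Q head=2 tape=_cbb[_]   (Q,_)→(Q,b,-1)
state=Q head=1 tape=_cb[b]b   (Q,b)→(R,b,-1)
state=R head=0 tape=_c[b]bb   (R,b)→(Q,a,+1)
state=Q head=1 tape=_ca[b]b   (Q,b)→(R,b,-1)
state=R head=0 tape=_c[a]bb   (R,a)→(Q,c,-1)
state=Q head=-1 tape=_[c]cbb   (Q,c)→(Q,b,+1)
state=Q head=0 tape=_b[c]bb   (Q,c)→(Q,b,+1)
state=Q head=1 tape=_bb[b]b   (Q,b)→(R,b,-1)
state=R head=0 tape=_b[b]bb   (R,b)→(Q,a,+1)
state=Q head=1 tape=_ba[b]b   (Q,b)→(R,b,-1)
state=R head=0 tape=_b[a]bb   (R,a)→(Q,c,-1)
state=Q head=-1 tape=_[b]cbb   (Q,b)→(R,b,-1)
state=R head=-2 tape=[_]bcbb   (R,_)→(R,c,+1)
state=R head=-1 tape=c[b]cbb   (R,b)→(Q,a,+1)
state=Q head=0 tape=ca[c]bb   (Q,c)→(Q,b,+1)
state=Q head=1 tape=cab[b]b
After 21 steps: state Q, head at 1, tape cabbb.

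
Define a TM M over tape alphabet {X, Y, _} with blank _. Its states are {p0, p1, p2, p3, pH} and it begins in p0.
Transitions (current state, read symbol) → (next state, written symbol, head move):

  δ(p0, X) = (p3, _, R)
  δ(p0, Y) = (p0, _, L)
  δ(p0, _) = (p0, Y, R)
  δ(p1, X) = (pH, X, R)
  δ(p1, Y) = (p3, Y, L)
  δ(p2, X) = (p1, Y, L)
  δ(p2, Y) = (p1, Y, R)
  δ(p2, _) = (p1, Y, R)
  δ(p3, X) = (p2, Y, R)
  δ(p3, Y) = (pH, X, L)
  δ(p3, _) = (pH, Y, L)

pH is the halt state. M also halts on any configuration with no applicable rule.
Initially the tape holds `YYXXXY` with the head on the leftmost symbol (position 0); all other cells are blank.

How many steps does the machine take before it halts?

15

state=p0 head=0 tape=__[Y]YXXXY   (p0,Y)→(p0,_,L)
state=p0 head=-1 tape=_[_]_YXXXY   (p0,_)→(p0,Y,R)
state=p0 head=0 tape=_Y[_]YXXXY   (p0,_)→(p0,Y,R)
state=p0 head=1 tape=_YY[Y]XXXY   (p0,Y)→(p0,_,L)
state=p0 head=0 tape=_Y[Y]_XXXY   (p0,Y)→(p0,_,L)
state=p0 head=-1 tape=_[Y]__XXXY   (p0,Y)→(p0,_,L)
state=p0 head=-2 tape=[_]___XXXY   (p0,_)→(p0,Y,R)
state=p0 head=-1 tape=Y[_]__XXXY   (p0,_)→(p0,Y,R)
state=p0 head=0 tape=YY[_]_XXXY   (p0,_)→(p0,Y,R)
state=p0 head=1 tape=YYY[_]XXXY   (p0,_)→(p0,Y,R)
state=p0 head=2 tape=YYYY[X]XXY   (p0,X)→(p3,_,R)
state=p3 head=3 tape=YYYY_[X]XY   (p3,X)→(p2,Y,R)
state=p2 head=4 tape=YYYY_Y[X]Y   (p2,X)→(p1,Y,L)
state=p1 head=3 tape=YYYY_[Y]YY   (p1,Y)→(p3,Y,L)
state=p3 head=2 tape=YYYY[_]YYY   (p3,_)→(pH,Y,L)
state=pH head=1 tape=YYY[Y]YYYY
M halts after 15 transitions.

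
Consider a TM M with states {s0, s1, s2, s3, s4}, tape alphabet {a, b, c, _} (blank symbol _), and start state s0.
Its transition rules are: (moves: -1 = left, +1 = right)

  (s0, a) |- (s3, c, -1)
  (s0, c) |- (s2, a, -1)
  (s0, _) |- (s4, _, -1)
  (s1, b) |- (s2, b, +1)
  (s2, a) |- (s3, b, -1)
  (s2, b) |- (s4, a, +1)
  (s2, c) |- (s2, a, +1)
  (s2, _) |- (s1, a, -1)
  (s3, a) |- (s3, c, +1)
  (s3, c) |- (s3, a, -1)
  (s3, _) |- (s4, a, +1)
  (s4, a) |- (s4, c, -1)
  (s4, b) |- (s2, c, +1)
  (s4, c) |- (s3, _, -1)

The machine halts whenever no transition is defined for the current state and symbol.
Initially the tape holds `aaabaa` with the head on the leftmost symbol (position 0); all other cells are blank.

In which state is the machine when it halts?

s0 | __[a]aabaa   read a → write c, move -1, go to s3
s3 | _[_]caabaa   read _ → write a, move +1, go to s4
s4 | _a[c]aabaa   read c → write _, move -1, go to s3
s3 | _[a]_aabaa   read a → write c, move +1, go to s3
s3 | _c[_]aabaa   read _ → write a, move +1, go to s4
s4 | _ca[a]abaa   read a → write c, move -1, go to s4
s4 | _c[a]cabaa   read a → write c, move -1, go to s4
s4 | _[c]ccabaa   read c → write _, move -1, go to s3
s3 | [_]_ccabaa   read _ → write a, move +1, go to s4
s4 | a[_]ccabaa
No transition is defined for (s4, _); M halts in state s4.

s4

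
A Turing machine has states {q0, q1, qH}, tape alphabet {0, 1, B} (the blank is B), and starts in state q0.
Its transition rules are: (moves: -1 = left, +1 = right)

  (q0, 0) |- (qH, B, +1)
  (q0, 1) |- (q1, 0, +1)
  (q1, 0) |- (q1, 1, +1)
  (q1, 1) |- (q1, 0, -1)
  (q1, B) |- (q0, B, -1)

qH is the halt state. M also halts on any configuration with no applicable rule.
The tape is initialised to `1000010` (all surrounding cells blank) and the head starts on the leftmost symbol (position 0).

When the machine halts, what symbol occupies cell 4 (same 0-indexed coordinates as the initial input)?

1

q0 | [1]000010B   read 1 → write 0, move +1, go to q1
q1 | 0[0]00010B   read 0 → write 1, move +1, go to q1
q1 | 01[0]0010B   read 0 → write 1, move +1, go to q1
q1 | 011[0]010B   read 0 → write 1, move +1, go to q1
q1 | 0111[0]10B   read 0 → write 1, move +1, go to q1
q1 | 01111[1]0B   read 1 → write 0, move -1, go to q1
q1 | 0111[1]00B   read 1 → write 0, move -1, go to q1
q1 | 011[1]000B   read 1 → write 0, move -1, go to q1
q1 | 01[1]0000B   read 1 → write 0, move -1, go to q1
q1 | 0[1]00000B   read 1 → write 0, move -1, go to q1
q1 | [0]000000B   read 0 → write 1, move +1, go to q1
q1 | 1[0]00000B   read 0 → write 1, move +1, go to q1
q1 | 11[0]0000B   read 0 → write 1, move +1, go to q1
q1 | 111[0]000B   read 0 → write 1, move +1, go to q1
q1 | 1111[0]00B   read 0 → write 1, move +1, go to q1
q1 | 11111[0]0B   read 0 → write 1, move +1, go to q1
q1 | 111111[0]B   read 0 → write 1, move +1, go to q1
q1 | 1111111[B]   read B → write B, move -1, go to q0
q0 | 111111[1]B   read 1 → write 0, move +1, go to q1
q1 | 1111110[B]   read B → write B, move -1, go to q0
q0 | 111111[0]B   read 0 → write B, move +1, go to qH
qH | 111111B[B]
Cell 4 holds 1 when M halts.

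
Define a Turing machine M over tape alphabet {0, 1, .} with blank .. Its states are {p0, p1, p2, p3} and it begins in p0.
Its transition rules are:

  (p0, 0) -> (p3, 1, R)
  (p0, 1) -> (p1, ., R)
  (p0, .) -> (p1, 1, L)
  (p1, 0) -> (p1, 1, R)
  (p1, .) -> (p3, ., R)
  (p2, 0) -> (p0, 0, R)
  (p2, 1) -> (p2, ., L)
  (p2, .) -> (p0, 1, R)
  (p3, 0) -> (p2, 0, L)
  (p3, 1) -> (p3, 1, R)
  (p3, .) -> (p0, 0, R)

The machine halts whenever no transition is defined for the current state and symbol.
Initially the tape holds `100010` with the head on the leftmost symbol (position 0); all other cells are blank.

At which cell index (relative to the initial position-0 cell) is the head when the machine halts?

4

state=p0 head=0 tape=[1]00010   (p0,1)→(p1,.,R)
state=p1 head=1 tape=.[0]0010   (p1,0)→(p1,1,R)
state=p1 head=2 tape=.1[0]010   (p1,0)→(p1,1,R)
state=p1 head=3 tape=.11[0]10   (p1,0)→(p1,1,R)
state=p1 head=4 tape=.111[1]0
At halt the head is at cell 4.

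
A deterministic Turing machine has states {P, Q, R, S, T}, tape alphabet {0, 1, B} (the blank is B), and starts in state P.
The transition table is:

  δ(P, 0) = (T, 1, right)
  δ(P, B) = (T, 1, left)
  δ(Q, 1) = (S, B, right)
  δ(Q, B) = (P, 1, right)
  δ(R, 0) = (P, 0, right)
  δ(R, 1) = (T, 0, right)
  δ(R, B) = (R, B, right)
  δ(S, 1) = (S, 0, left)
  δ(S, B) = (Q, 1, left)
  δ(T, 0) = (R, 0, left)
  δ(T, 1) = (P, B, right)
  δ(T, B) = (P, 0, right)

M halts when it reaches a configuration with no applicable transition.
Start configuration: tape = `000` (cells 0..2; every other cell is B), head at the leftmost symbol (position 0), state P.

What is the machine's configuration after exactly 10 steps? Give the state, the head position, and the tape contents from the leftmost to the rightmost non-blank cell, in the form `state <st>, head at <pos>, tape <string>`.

P | [0]00   read 0 → write 1, move right, go to T
T | 1[0]0   read 0 → write 0, move left, go to R
R | [1]00   read 1 → write 0, move right, go to T
T | 0[0]0   read 0 → write 0, move left, go to R
R | [0]00   read 0 → write 0, move right, go to P
P | 0[0]0   read 0 → write 1, move right, go to T
T | 01[0]   read 0 → write 0, move left, go to R
R | 0[1]0   read 1 → write 0, move right, go to T
T | 00[0]   read 0 → write 0, move left, go to R
R | 0[0]0   read 0 → write 0, move right, go to P
P | 00[0]
After 10 steps: state P, head at 2, tape 000.

state P, head at 2, tape 000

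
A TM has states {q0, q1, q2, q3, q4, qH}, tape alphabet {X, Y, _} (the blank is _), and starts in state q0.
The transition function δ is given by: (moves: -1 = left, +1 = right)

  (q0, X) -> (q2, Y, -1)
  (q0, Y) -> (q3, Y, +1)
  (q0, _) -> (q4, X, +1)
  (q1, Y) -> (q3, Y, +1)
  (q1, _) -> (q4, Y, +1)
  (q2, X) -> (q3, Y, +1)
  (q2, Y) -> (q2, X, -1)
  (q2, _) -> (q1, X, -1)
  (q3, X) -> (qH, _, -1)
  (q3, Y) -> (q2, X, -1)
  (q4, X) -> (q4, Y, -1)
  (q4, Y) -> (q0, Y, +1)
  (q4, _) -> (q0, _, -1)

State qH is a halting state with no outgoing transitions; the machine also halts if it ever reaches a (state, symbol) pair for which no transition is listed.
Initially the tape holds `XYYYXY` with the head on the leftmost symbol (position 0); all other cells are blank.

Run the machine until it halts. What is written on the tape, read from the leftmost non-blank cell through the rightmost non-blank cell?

YY_XXYYYXY

q0 | ____[X]YYYXY   read X → write Y, move -1, go to q2
q2 | ___[_]YYYYXY   read _ → write X, move -1, go to q1
q1 | __[_]XYYYYXY   read _ → write Y, move +1, go to q4
q4 | __Y[X]YYYYXY   read X → write Y, move -1, go to q4
q4 | __[Y]YYYYYXY   read Y → write Y, move +1, go to q0
q0 | __Y[Y]YYYYXY   read Y → write Y, move +1, go to q3
q3 | __YY[Y]YYYXY   read Y → write X, move -1, go to q2
q2 | __Y[Y]XYYYXY   read Y → write X, move -1, go to q2
q2 | __[Y]XXYYYXY   read Y → write X, move -1, go to q2
q2 | _[_]XXXYYYXY   read _ → write X, move -1, go to q1
q1 | [_]XXXXYYYXY   read _ → write Y, move +1, go to q4
q4 | Y[X]XXXYYYXY   read X → write Y, move -1, go to q4
q4 | [Y]YXXXYYYXY   read Y → write Y, move +1, go to q0
q0 | Y[Y]XXXYYYXY   read Y → write Y, move +1, go to q3
q3 | YY[X]XXYYYXY   read X → write _, move -1, go to qH
qH | Y[Y]_XXYYYXY
The non-blank tape span at halt is YY_XXYYYXY.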